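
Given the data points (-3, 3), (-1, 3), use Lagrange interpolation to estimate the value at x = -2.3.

Lagrange interpolation formula:
P(x) = Σ yᵢ × Lᵢ(x)
where Lᵢ(x) = Π_{j≠i} (x - xⱼ)/(xᵢ - xⱼ)

L_0(-2.3) = (-2.3 - (-1))/(-3 - (-1)) = 0.650000
L_1(-2.3) = (-2.3 - (-3))/(-1 - (-3)) = 0.350000

P(-2.3) = 3×L_0(-2.3) + 3×L_1(-2.3)
P(-2.3) = 3.000000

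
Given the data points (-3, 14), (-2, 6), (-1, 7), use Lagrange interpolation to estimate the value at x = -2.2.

Lagrange interpolation formula:
P(x) = Σ yᵢ × Lᵢ(x)
where Lᵢ(x) = Π_{j≠i} (x - xⱼ)/(xᵢ - xⱼ)

L_0(-2.2) = (-2.2 - (-2))/(-3 - (-2)) × (-2.2 - (-1))/(-3 - (-1)) = 0.120000
L_1(-2.2) = (-2.2 - (-3))/(-2 - (-3)) × (-2.2 - (-1))/(-2 - (-1)) = 0.960000
L_2(-2.2) = (-2.2 - (-3))/(-1 - (-3)) × (-2.2 - (-2))/(-1 - (-2)) = -0.080000

P(-2.2) = 14×L_0(-2.2) + 6×L_1(-2.2) + 7×L_2(-2.2)
P(-2.2) = 6.880000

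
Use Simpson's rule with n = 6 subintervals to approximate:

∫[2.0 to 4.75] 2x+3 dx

f(x) = 2x+3
a = 2.0, b = 4.75, n = 6
h = (b - a)/n = 0.458333

Simpson's rule: (h/3)[f(x₀) + 4f(x₁) + 2f(x₂) + ... + f(xₙ)]

x_0 = 2.0000, f(x_0) = 7.000000, coefficient = 1
x_1 = 2.4583, f(x_1) = 7.916667, coefficient = 4
x_2 = 2.9167, f(x_2) = 8.833333, coefficient = 2
x_3 = 3.3750, f(x_3) = 9.750000, coefficient = 4
x_4 = 3.8333, f(x_4) = 10.666667, coefficient = 2
x_5 = 4.2917, f(x_5) = 11.583333, coefficient = 4
x_6 = 4.7500, f(x_6) = 12.500000, coefficient = 1

I ≈ (0.458333/3) × 175.500000 = 26.812500
Exact value: 26.812500
Error: 0.000000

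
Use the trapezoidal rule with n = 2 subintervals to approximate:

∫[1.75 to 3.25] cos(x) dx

f(x) = cos(x)
a = 1.75, b = 3.25, n = 2
h = (b - a)/n = 0.750000

Trapezoidal rule: (h/2)[f(x₀) + 2f(x₁) + 2f(x₂) + ... + f(xₙ)]

x_0 = 1.7500, f(x_0) = -0.178246, coefficient = 1
x_1 = 2.5000, f(x_1) = -0.801144, coefficient = 2
x_2 = 3.2500, f(x_2) = -0.994130, coefficient = 1

I ≈ (0.750000/2) × -2.774663 = -1.040499
Exact value: -1.092181
Error: 0.051682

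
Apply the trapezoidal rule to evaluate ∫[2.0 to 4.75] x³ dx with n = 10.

f(x) = x³
a = 2.0, b = 4.75, n = 10
h = (b - a)/n = 0.275000

Trapezoidal rule: (h/2)[f(x₀) + 2f(x₁) + 2f(x₂) + ... + f(xₙ)]

x_0 = 2.0000, f(x_0) = 8.000000, coefficient = 1
x_1 = 2.2750, f(x_1) = 11.774547, coefficient = 2
x_2 = 2.5500, f(x_2) = 16.581375, coefficient = 2
x_3 = 2.8250, f(x_3) = 22.545266, coefficient = 2
x_4 = 3.1000, f(x_4) = 29.791000, coefficient = 2
x_5 = 3.3750, f(x_5) = 38.443359, coefficient = 2
x_6 = 3.6500, f(x_6) = 48.627125, coefficient = 2
x_7 = 3.9250, f(x_7) = 60.467078, coefficient = 2
x_8 = 4.2000, f(x_8) = 74.088000, coefficient = 2
x_9 = 4.4750, f(x_9) = 89.614672, coefficient = 2
x_10 = 4.7500, f(x_10) = 107.171875, coefficient = 1

I ≈ (0.275000/2) × 899.036719 = 123.617549
Exact value: 123.266602
Error: 0.350947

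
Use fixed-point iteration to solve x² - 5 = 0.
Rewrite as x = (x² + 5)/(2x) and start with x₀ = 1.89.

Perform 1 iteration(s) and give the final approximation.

Equation: x² - 5 = 0
Fixed-point form: x = (x² + 5)/(2x)
x₀ = 1.89

x_1 = g(1.890000) = 2.267751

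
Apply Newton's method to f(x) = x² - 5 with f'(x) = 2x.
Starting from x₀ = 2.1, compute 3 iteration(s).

f(x) = x² - 5
f'(x) = 2x
x₀ = 2.1

Newton-Raphson formula: x_{n+1} = x_n - f(x_n)/f'(x_n)

Iteration 1:
  f(2.100000) = -0.590000
  f'(2.100000) = 4.200000
  x_1 = 2.100000 - (-0.590000)/4.200000 = 2.240476
Iteration 2:
  f(2.240476) = 0.019734
  f'(2.240476) = 4.480952
  x_2 = 2.240476 - 0.019734/4.480952 = 2.236072
Iteration 3:
  f(2.236072) = 0.000019
  f'(2.236072) = 4.472145
  x_3 = 2.236072 - 0.000019/4.472145 = 2.236068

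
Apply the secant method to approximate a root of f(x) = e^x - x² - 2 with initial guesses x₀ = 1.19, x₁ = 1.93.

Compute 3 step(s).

f(x) = e^x - x² - 2
x₀ = 1.19, x₁ = 1.93

Secant formula: x_{n+1} = x_n - f(x_n)(x_n - x_{n-1})/(f(x_n) - f(x_{n-1}))

Iteration 1:
  f(1.190000) = -0.129019
  f(1.930000) = 1.164610
  x_2 = 1.930000 - 1.164610×(1.930000 - 1.190000)/(1.164610 - (-0.129019))
       = 1.263803
Iteration 2:
  f(1.930000) = 1.164610
  f(1.263803) = -0.058344
  x_3 = 1.263803 - (-0.058344)×(1.263803 - 1.930000)/(-0.058344 - 1.164610)
       = 1.295586
Iteration 3:
  f(1.263803) = -0.058344
  f(1.295586) = -0.025408
  x_4 = 1.295586 - (-0.025408)×(1.295586 - 1.263803)/(-0.025408 - (-0.058344))
       = 1.320103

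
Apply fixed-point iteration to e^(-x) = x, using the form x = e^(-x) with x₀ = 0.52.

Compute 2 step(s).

Equation: e^(-x) = x
Fixed-point form: x = e^(-x)
x₀ = 0.52

x_1 = g(0.520000) = 0.594521
x_2 = g(0.594521) = 0.551827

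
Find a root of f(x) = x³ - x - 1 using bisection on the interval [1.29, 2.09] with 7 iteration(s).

f(x) = x³ - x - 1
Initial interval: [1.29, 2.09]

Iteration 1:
  c_1 = (1.290000 + 2.090000)/2 = 1.690000
  f(c_1) = f(1.690000) = 2.136809
  f(a) × f(c) < 0, new interval: [1.290000, 1.690000]
Iteration 2:
  c_2 = (1.290000 + 1.690000)/2 = 1.490000
  f(c_2) = f(1.490000) = 0.817949
  f(a) × f(c) < 0, new interval: [1.290000, 1.490000]
Iteration 3:
  c_3 = (1.290000 + 1.490000)/2 = 1.390000
  f(c_3) = f(1.390000) = 0.295619
  f(a) × f(c) < 0, new interval: [1.290000, 1.390000]
Iteration 4:
  c_4 = (1.290000 + 1.390000)/2 = 1.340000
  f(c_4) = f(1.340000) = 0.066104
  f(a) × f(c) < 0, new interval: [1.290000, 1.340000]
Iteration 5:
  c_5 = (1.290000 + 1.340000)/2 = 1.315000
  f(c_5) = f(1.315000) = -0.041069
  f(a) × f(c) ≥ 0, new interval: [1.315000, 1.340000]
Iteration 6:
  c_6 = (1.315000 + 1.340000)/2 = 1.327500
  f(c_6) = f(1.327500) = 0.011895
  f(a) × f(c) < 0, new interval: [1.315000, 1.327500]
Iteration 7:
  c_7 = (1.315000 + 1.327500)/2 = 1.321250
  f(c_7) = f(1.321250) = -0.014742
  f(a) × f(c) ≥ 0, new interval: [1.321250, 1.327500]

After 7 iteration(s), the approximation is c_7 = 1.321250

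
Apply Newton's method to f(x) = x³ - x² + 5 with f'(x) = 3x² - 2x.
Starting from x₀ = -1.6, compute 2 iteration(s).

f(x) = x³ - x² + 5
f'(x) = 3x² - 2x
x₀ = -1.6

Newton-Raphson formula: x_{n+1} = x_n - f(x_n)/f'(x_n)

Iteration 1:
  f(-1.600000) = -1.656000
  f'(-1.600000) = 10.880000
  x_1 = -1.600000 - (-1.656000)/10.880000 = -1.447794
Iteration 2:
  f(-1.447794) = -0.130840
  f'(-1.447794) = 9.183912
  x_2 = -1.447794 - (-0.130840)/9.183912 = -1.433547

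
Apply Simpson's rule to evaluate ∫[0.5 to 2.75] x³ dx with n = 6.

f(x) = x³
a = 0.5, b = 2.75, n = 6
h = (b - a)/n = 0.375000

Simpson's rule: (h/3)[f(x₀) + 4f(x₁) + 2f(x₂) + ... + f(xₙ)]

x_0 = 0.5000, f(x_0) = 0.125000, coefficient = 1
x_1 = 0.8750, f(x_1) = 0.669922, coefficient = 4
x_2 = 1.2500, f(x_2) = 1.953125, coefficient = 2
x_3 = 1.6250, f(x_3) = 4.291016, coefficient = 4
x_4 = 2.0000, f(x_4) = 8.000000, coefficient = 2
x_5 = 2.3750, f(x_5) = 13.396484, coefficient = 4
x_6 = 2.7500, f(x_6) = 20.796875, coefficient = 1

I ≈ (0.375000/3) × 114.257812 = 14.282227
Exact value: 14.282227
Error: 0.000000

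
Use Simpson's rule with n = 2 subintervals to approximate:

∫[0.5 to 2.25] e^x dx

f(x) = e^x
a = 0.5, b = 2.25, n = 2
h = (b - a)/n = 0.875000

Simpson's rule: (h/3)[f(x₀) + 4f(x₁) + 2f(x₂) + ... + f(xₙ)]

x_0 = 0.5000, f(x_0) = 1.648721, coefficient = 1
x_1 = 1.3750, f(x_1) = 3.955077, coefficient = 4
x_2 = 2.2500, f(x_2) = 9.487736, coefficient = 1

I ≈ (0.875000/3) × 26.956764 = 7.862389
Exact value: 7.839015
Error: 0.023375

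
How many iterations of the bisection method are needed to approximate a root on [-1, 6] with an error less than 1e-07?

We need (b-a)/2^n ≤ 1e-07
(6 - (-1))/2^n ≤ 1e-07
7/2^n ≤ 1e-07
2^n ≥ 70000000
n ≥ log₂(70000000) = 26.06
n ≥ 27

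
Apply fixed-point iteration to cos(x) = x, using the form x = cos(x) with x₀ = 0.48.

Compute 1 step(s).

Equation: cos(x) = x
Fixed-point form: x = cos(x)
x₀ = 0.48

x_1 = g(0.480000) = 0.886995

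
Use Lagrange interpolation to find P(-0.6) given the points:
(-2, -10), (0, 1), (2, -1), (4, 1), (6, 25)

Lagrange interpolation formula:
P(x) = Σ yᵢ × Lᵢ(x)
where Lᵢ(x) = Π_{j≠i} (x - xⱼ)/(xᵢ - xⱼ)

L_0(-0.6) = (-0.6 - 0)/(-2 - 0) × (-0.6 - 2)/(-2 - 2) × (-0.6 - 4)/(-2 - 4) × (-0.6 - 6)/(-2 - 6) = 0.123337
L_1(-0.6) = (-0.6 - (-2))/(0 - (-2)) × (-0.6 - 2)/(0 - 2) × (-0.6 - 4)/(0 - 4) × (-0.6 - 6)/(0 - 6) = 1.151150
L_2(-0.6) = (-0.6 - (-2))/(2 - (-2)) × (-0.6 - 0)/(2 - 0) × (-0.6 - 4)/(2 - 4) × (-0.6 - 6)/(2 - 6) = -0.398475
L_3(-0.6) = (-0.6 - (-2))/(4 - (-2)) × (-0.6 - 0)/(4 - 0) × (-0.6 - 2)/(4 - 2) × (-0.6 - 6)/(4 - 6) = 0.150150
L_4(-0.6) = (-0.6 - (-2))/(6 - (-2)) × (-0.6 - 0)/(6 - 0) × (-0.6 - 2)/(6 - 2) × (-0.6 - 4)/(6 - 4) = -0.026162

P(-0.6) = (-10)×L_0(-0.6) + 1×L_1(-0.6) + (-1)×L_2(-0.6) + 1×L_3(-0.6) + 25×L_4(-0.6)
P(-0.6) = -0.187663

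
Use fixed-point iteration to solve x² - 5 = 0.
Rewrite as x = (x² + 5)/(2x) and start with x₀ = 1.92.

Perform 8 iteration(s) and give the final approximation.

Equation: x² - 5 = 0
Fixed-point form: x = (x² + 5)/(2x)
x₀ = 1.92

x_1 = g(1.920000) = 2.262083
x_2 = g(2.262083) = 2.236218
x_3 = g(2.236218) = 2.236068
x_4 = g(2.236068) = 2.236068
x_5 = g(2.236068) = 2.236068
x_6 = g(2.236068) = 2.236068
x_7 = g(2.236068) = 2.236068
x_8 = g(2.236068) = 2.236068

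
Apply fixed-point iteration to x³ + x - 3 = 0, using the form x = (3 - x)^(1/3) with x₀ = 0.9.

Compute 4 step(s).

Equation: x³ + x - 3 = 0
Fixed-point form: x = (3 - x)^(1/3)
x₀ = 0.9

x_1 = g(0.900000) = 1.280579
x_2 = g(1.280579) = 1.198011
x_3 = g(1.198011) = 1.216888
x_4 = g(1.216888) = 1.212624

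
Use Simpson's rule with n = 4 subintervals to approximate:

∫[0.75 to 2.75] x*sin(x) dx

f(x) = x*sin(x)
a = 0.75, b = 2.75, n = 4
h = (b - a)/n = 0.500000

Simpson's rule: (h/3)[f(x₀) + 4f(x₁) + 2f(x₂) + ... + f(xₙ)]

x_0 = 0.7500, f(x_0) = 0.511229, coefficient = 1
x_1 = 1.2500, f(x_1) = 1.186231, coefficient = 4
x_2 = 1.7500, f(x_2) = 1.721975, coefficient = 2
x_3 = 2.2500, f(x_3) = 1.750665, coefficient = 4
x_4 = 2.7500, f(x_4) = 1.049568, coefficient = 1

I ≈ (0.500000/3) × 16.752329 = 2.792055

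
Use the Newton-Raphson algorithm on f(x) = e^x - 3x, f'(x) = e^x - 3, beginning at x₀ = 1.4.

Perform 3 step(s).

f(x) = e^x - 3x
f'(x) = e^x - 3
x₀ = 1.4

Newton-Raphson formula: x_{n+1} = x_n - f(x_n)/f'(x_n)

Iteration 1:
  f(1.400000) = -0.144800
  f'(1.400000) = 1.055200
  x_1 = 1.400000 - (-0.144800)/1.055200 = 1.537225
Iteration 2:
  f(1.537225) = 0.039989
  f'(1.537225) = 1.651665
  x_2 = 1.537225 - 0.039989/1.651665 = 1.513014
Iteration 3:
  f(1.513014) = 0.001352
  f'(1.513014) = 1.540394
  x_3 = 1.513014 - 0.001352/1.540394 = 1.512136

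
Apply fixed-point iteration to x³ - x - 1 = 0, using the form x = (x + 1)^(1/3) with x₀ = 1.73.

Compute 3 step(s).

Equation: x³ - x - 1 = 0
Fixed-point form: x = (x + 1)^(1/3)
x₀ = 1.73

x_1 = g(1.730000) = 1.397615
x_2 = g(1.397615) = 1.338422
x_3 = g(1.338422) = 1.327316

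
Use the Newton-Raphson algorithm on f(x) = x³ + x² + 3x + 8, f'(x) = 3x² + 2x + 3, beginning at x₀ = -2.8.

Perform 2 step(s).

f(x) = x³ + x² + 3x + 8
f'(x) = 3x² + 2x + 3
x₀ = -2.8

Newton-Raphson formula: x_{n+1} = x_n - f(x_n)/f'(x_n)

Iteration 1:
  f(-2.800000) = -14.512000
  f'(-2.800000) = 20.920000
  x_1 = -2.800000 - (-14.512000)/20.920000 = -2.106310
Iteration 2:
  f(-2.106310) = -3.227118
  f'(-2.106310) = 12.097003
  x_2 = -2.106310 - (-3.227118)/12.097003 = -1.839540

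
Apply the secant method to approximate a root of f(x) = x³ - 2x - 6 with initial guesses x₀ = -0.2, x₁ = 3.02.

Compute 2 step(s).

f(x) = x³ - 2x - 6
x₀ = -0.2, x₁ = 3.02

Secant formula: x_{n+1} = x_n - f(x_n)(x_n - x_{n-1})/(f(x_n) - f(x_{n-1}))

Iteration 1:
  f(-0.200000) = -5.608000
  f(3.020000) = 15.503608
  x_2 = 3.020000 - 15.503608×(3.020000 - (-0.200000))/(15.503608 - (-5.608000))
       = 0.655347
Iteration 2:
  f(3.020000) = 15.503608
  f(0.655347) = -7.029236
  x_3 = 0.655347 - (-7.029236)×(0.655347 - 3.020000)/(-7.029236 - 15.503608)
       = 1.393013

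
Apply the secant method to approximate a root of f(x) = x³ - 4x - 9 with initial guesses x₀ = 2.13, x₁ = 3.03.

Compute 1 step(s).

f(x) = x³ - 4x - 9
x₀ = 2.13, x₁ = 3.03

Secant formula: x_{n+1} = x_n - f(x_n)(x_n - x_{n-1})/(f(x_n) - f(x_{n-1}))

Iteration 1:
  f(2.130000) = -7.856403
  f(3.030000) = 6.698127
  x_2 = 3.030000 - 6.698127×(3.030000 - 2.130000)/(6.698127 - (-7.856403))
       = 2.615812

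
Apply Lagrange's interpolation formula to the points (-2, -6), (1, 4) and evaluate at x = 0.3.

Lagrange interpolation formula:
P(x) = Σ yᵢ × Lᵢ(x)
where Lᵢ(x) = Π_{j≠i} (x - xⱼ)/(xᵢ - xⱼ)

L_0(0.3) = (0.3 - 1)/(-2 - 1) = 0.233333
L_1(0.3) = (0.3 - (-2))/(1 - (-2)) = 0.766667

P(0.3) = (-6)×L_0(0.3) + 4×L_1(0.3)
P(0.3) = 1.666667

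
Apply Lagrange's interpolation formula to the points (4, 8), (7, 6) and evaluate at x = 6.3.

Lagrange interpolation formula:
P(x) = Σ yᵢ × Lᵢ(x)
where Lᵢ(x) = Π_{j≠i} (x - xⱼ)/(xᵢ - xⱼ)

L_0(6.3) = (6.3 - 7)/(4 - 7) = 0.233333
L_1(6.3) = (6.3 - 4)/(7 - 4) = 0.766667

P(6.3) = 8×L_0(6.3) + 6×L_1(6.3)
P(6.3) = 6.466667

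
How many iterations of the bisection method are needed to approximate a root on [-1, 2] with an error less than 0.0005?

We need (b-a)/2^n ≤ 0.0005
(2 - (-1))/2^n ≤ 0.0005
3/2^n ≤ 0.0005
2^n ≥ 6000
n ≥ log₂(6000) = 12.55
n ≥ 13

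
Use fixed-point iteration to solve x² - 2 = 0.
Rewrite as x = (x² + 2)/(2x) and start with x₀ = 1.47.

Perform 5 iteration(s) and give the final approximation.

Equation: x² - 2 = 0
Fixed-point form: x = (x² + 2)/(2x)
x₀ = 1.47

x_1 = g(1.470000) = 1.415272
x_2 = g(1.415272) = 1.414214
x_3 = g(1.414214) = 1.414214
x_4 = g(1.414214) = 1.414214
x_5 = g(1.414214) = 1.414214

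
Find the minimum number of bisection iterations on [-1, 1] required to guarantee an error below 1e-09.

We need (b-a)/2^n ≤ 1e-09
(1 - (-1))/2^n ≤ 1e-09
2/2^n ≤ 1e-09
2^n ≥ 2000000000
n ≥ log₂(2000000000) = 30.90
n ≥ 31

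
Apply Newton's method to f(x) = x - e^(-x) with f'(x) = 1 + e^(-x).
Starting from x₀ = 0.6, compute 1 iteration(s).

f(x) = x - e^(-x)
f'(x) = 1 + e^(-x)
x₀ = 0.6

Newton-Raphson formula: x_{n+1} = x_n - f(x_n)/f'(x_n)

Iteration 1:
  f(0.600000) = 0.051188
  f'(0.600000) = 1.548812
  x_1 = 0.600000 - 0.051188/1.548812 = 0.566950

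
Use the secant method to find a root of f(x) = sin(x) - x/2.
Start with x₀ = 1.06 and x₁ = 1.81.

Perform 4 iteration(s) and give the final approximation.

f(x) = sin(x) - x/2
x₀ = 1.06, x₁ = 1.81

Secant formula: x_{n+1} = x_n - f(x_n)(x_n - x_{n-1})/(f(x_n) - f(x_{n-1}))

Iteration 1:
  f(1.060000) = 0.342355
  f(1.810000) = 0.066527
  x_2 = 1.810000 - 0.066527×(1.810000 - 1.060000)/(0.066527 - 0.342355)
       = 1.990892
Iteration 2:
  f(1.810000) = 0.066527
  f(1.990892) = -0.082396
  x_3 = 1.990892 - (-0.082396)×(1.990892 - 1.810000)/(-0.082396 - 0.066527)
       = 1.890808
Iteration 3:
  f(1.990892) = -0.082396
  f(1.890808) = 0.003828
  x_4 = 1.890808 - 0.003828×(1.890808 - 1.990892)/(0.003828 - (-0.082396))
       = 1.895251
Iteration 4:
  f(1.890808) = 0.003828
  f(1.895251) = 0.000199
  x_5 = 1.895251 - 0.000199×(1.895251 - 1.890808)/(0.000199 - 0.003828)
       = 1.895495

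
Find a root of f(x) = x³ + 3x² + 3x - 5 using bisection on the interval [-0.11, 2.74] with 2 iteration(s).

f(x) = x³ + 3x² + 3x - 5
Initial interval: [-0.11, 2.74]

Iteration 1:
  c_1 = (-0.110000 + 2.740000)/2 = 1.315000
  f(c_1) = f(1.315000) = 6.406606
  f(a) × f(c) < 0, new interval: [-0.110000, 1.315000]
Iteration 2:
  c_2 = (-0.110000 + 1.315000)/2 = 0.602500
  f(c_2) = f(0.602500) = -1.884770
  f(a) × f(c) ≥ 0, new interval: [0.602500, 1.315000]

After 2 iteration(s), the approximation is c_2 = 0.602500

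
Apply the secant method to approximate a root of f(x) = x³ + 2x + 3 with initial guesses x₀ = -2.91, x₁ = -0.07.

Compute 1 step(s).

f(x) = x³ + 2x + 3
x₀ = -2.91, x₁ = -0.07

Secant formula: x_{n+1} = x_n - f(x_n)(x_n - x_{n-1})/(f(x_n) - f(x_{n-1}))

Iteration 1:
  f(-2.910000) = -27.462171
  f(-0.070000) = 2.859657
  x_2 = -0.070000 - 2.859657×(-0.070000 - (-2.910000))/(2.859657 - (-27.462171))
       = -0.337841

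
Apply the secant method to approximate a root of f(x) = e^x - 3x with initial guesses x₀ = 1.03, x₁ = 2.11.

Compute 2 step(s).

f(x) = e^x - 3x
x₀ = 1.03, x₁ = 2.11

Secant formula: x_{n+1} = x_n - f(x_n)(x_n - x_{n-1})/(f(x_n) - f(x_{n-1}))

Iteration 1:
  f(1.030000) = -0.288934
  f(2.110000) = 1.918241
  x_2 = 2.110000 - 1.918241×(2.110000 - 1.030000)/(1.918241 - (-0.288934))
       = 1.171379
Iteration 2:
  f(2.110000) = 1.918241
  f(1.171379) = -0.287698
  x_3 = 1.171379 - (-0.287698)×(1.171379 - 2.110000)/(-0.287698 - 1.918241)
       = 1.293794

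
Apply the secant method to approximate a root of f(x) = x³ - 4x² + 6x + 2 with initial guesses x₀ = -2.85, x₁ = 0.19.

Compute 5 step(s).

f(x) = x³ - 4x² + 6x + 2
x₀ = -2.85, x₁ = 0.19

Secant formula: x_{n+1} = x_n - f(x_n)(x_n - x_{n-1})/(f(x_n) - f(x_{n-1}))

Iteration 1:
  f(-2.850000) = -70.739125
  f(0.190000) = 3.002459
  x_2 = 0.190000 - 3.002459×(0.190000 - (-2.850000))/(3.002459 - (-70.739125))
       = 0.066223
Iteration 2:
  f(0.190000) = 3.002459
  f(0.066223) = 2.380089
  x_3 = 0.066223 - 2.380089×(0.066223 - 0.190000)/(2.380089 - 3.002459)
       = -0.407127
Iteration 3:
  f(0.066223) = 2.380089
  f(-0.407127) = -1.173255
  x_4 = -0.407127 - (-1.173255)×(-0.407127 - 0.066223)/(-1.173255 - 2.380089)
       = -0.250835
Iteration 4:
  f(-0.407127) = -1.173255
  f(-0.250835) = 0.227538
  x_5 = -0.250835 - 0.227538×(-0.250835 - (-0.407127))/(0.227538 - (-1.173255))
       = -0.276222
Iteration 5:
  f(-0.250835) = 0.227538
  f(-0.276222) = 0.016398
  x_6 = -0.276222 - 0.016398×(-0.276222 - (-0.250835))/(0.016398 - 0.227538)
       = -0.278194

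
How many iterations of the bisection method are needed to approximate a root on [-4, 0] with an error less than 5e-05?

We need (b-a)/2^n ≤ 5e-05
(0 - (-4))/2^n ≤ 5e-05
4/2^n ≤ 5e-05
2^n ≥ 80000
n ≥ log₂(80000) = 16.29
n ≥ 17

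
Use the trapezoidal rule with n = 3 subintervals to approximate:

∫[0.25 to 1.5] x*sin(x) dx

f(x) = x*sin(x)
a = 0.25, b = 1.5, n = 3
h = (b - a)/n = 0.416667

Trapezoidal rule: (h/2)[f(x₀) + 2f(x₁) + 2f(x₂) + ... + f(xₙ)]

x_0 = 0.2500, f(x_0) = 0.061851, coefficient = 1
x_1 = 0.6667, f(x_1) = 0.412247, coefficient = 2
x_2 = 1.0833, f(x_2) = 0.957151, coefficient = 2
x_3 = 1.5000, f(x_3) = 1.496242, coefficient = 1

I ≈ (0.416667/2) × 4.296889 = 0.895185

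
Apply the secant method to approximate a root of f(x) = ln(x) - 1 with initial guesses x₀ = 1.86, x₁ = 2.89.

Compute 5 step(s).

f(x) = ln(x) - 1
x₀ = 1.86, x₁ = 2.89

Secant formula: x_{n+1} = x_n - f(x_n)(x_n - x_{n-1})/(f(x_n) - f(x_{n-1}))

Iteration 1:
  f(1.860000) = -0.379424
  f(2.890000) = 0.061257
  x_2 = 2.890000 - 0.061257×(2.890000 - 1.860000)/(0.061257 - (-0.379424))
       = 2.746825
Iteration 2:
  f(2.890000) = 0.061257
  f(2.746825) = 0.010446
  x_3 = 2.746825 - 0.010446×(2.746825 - 2.890000)/(0.010446 - 0.061257)
       = 2.717391
Iteration 3:
  f(2.746825) = 0.010446
  f(2.717391) = -0.000328
  x_4 = 2.717391 - (-0.000328)×(2.717391 - 2.746825)/(-0.000328 - 0.010446)
       = 2.718286
Iteration 4:
  f(2.717391) = -0.000328
  f(2.718286) = 0.000002
  x_5 = 2.718286 - 0.000002×(2.718286 - 2.717391)/(0.000002 - (-0.000328))
       = 2.718282
Iteration 5:
  f(2.718286) = 0.000002
  f(2.718282) = 0.000000
  x_6 = 2.718282 - 0.000000×(2.718282 - 2.718286)/(0.000000 - 0.000002)
       = 2.718282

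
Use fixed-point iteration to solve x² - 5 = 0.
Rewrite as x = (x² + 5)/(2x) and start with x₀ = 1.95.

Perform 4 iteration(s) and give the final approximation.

Equation: x² - 5 = 0
Fixed-point form: x = (x² + 5)/(2x)
x₀ = 1.95

x_1 = g(1.950000) = 2.257051
x_2 = g(2.257051) = 2.236166
x_3 = g(2.236166) = 2.236068
x_4 = g(2.236068) = 2.236068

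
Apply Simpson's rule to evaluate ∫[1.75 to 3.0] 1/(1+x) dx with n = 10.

f(x) = 1/(1+x)
a = 1.75, b = 3.0, n = 10
h = (b - a)/n = 0.125000

Simpson's rule: (h/3)[f(x₀) + 4f(x₁) + 2f(x₂) + ... + f(xₙ)]

x_0 = 1.7500, f(x_0) = 0.363636, coefficient = 1
x_1 = 1.8750, f(x_1) = 0.347826, coefficient = 4
x_2 = 2.0000, f(x_2) = 0.333333, coefficient = 2
x_3 = 2.1250, f(x_3) = 0.320000, coefficient = 4
x_4 = 2.2500, f(x_4) = 0.307692, coefficient = 2
x_5 = 2.3750, f(x_5) = 0.296296, coefficient = 4
x_6 = 2.5000, f(x_6) = 0.285714, coefficient = 2
x_7 = 2.6250, f(x_7) = 0.275862, coefficient = 4
x_8 = 2.7500, f(x_8) = 0.266667, coefficient = 2
x_9 = 2.8750, f(x_9) = 0.258065, coefficient = 4
x_10 = 3.0000, f(x_10) = 0.250000, coefficient = 1

I ≈ (0.125000/3) × 8.992645 = 0.374694
Exact value: 0.374693
Error: 0.000000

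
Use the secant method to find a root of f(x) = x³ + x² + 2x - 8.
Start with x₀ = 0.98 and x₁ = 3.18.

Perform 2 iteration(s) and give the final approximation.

f(x) = x³ + x² + 2x - 8
x₀ = 0.98, x₁ = 3.18

Secant formula: x_{n+1} = x_n - f(x_n)(x_n - x_{n-1})/(f(x_n) - f(x_{n-1}))

Iteration 1:
  f(0.980000) = -4.138408
  f(3.180000) = 40.629832
  x_2 = 3.180000 - 40.629832×(3.180000 - 0.980000)/(40.629832 - (-4.138408))
       = 1.183370
Iteration 2:
  f(3.180000) = 40.629832
  f(1.183370) = -2.575750
  x_3 = 1.183370 - (-2.575750)×(1.183370 - 3.180000)/(-2.575750 - 40.629832)
       = 1.302401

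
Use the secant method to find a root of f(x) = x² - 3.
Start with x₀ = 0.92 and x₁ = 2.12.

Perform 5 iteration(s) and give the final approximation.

f(x) = x² - 3
x₀ = 0.92, x₁ = 2.12

Secant formula: x_{n+1} = x_n - f(x_n)(x_n - x_{n-1})/(f(x_n) - f(x_{n-1}))

Iteration 1:
  f(0.920000) = -2.153600
  f(2.120000) = 1.494400
  x_2 = 2.120000 - 1.494400×(2.120000 - 0.920000)/(1.494400 - (-2.153600))
       = 1.628421
Iteration 2:
  f(2.120000) = 1.494400
  f(1.628421) = -0.348245
  x_3 = 1.628421 - (-0.348245)×(1.628421 - 2.120000)/(-0.348245 - 1.494400)
       = 1.721325
Iteration 3:
  f(1.628421) = -0.348245
  f(1.721325) = -0.037039
  x_4 = 1.721325 - (-0.037039)×(1.721325 - 1.628421)/(-0.037039 - (-0.348245))
       = 1.732383
Iteration 4:
  f(1.721325) = -0.037039
  f(1.732383) = 0.001150
  x_5 = 1.732383 - 0.001150×(1.732383 - 1.721325)/(0.001150 - (-0.037039))
       = 1.732050
Iteration 5:
  f(1.732383) = 0.001150
  f(1.732050) = -0.000004
  x_6 = 1.732050 - (-0.000004)×(1.732050 - 1.732383)/(-0.000004 - 0.001150)
       = 1.732051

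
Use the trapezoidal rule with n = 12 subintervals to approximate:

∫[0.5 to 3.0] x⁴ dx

f(x) = x⁴
a = 0.5, b = 3.0, n = 12
h = (b - a)/n = 0.208333

Trapezoidal rule: (h/2)[f(x₀) + 2f(x₁) + 2f(x₂) + ... + f(xₙ)]

x_0 = 0.5000, f(x_0) = 0.062500, coefficient = 1
x_1 = 0.7083, f(x_1) = 0.251739, coefficient = 2
x_2 = 0.9167, f(x_2) = 0.706067, coefficient = 2
x_3 = 1.1250, f(x_3) = 1.601807, coefficient = 2
x_4 = 1.3333, f(x_4) = 3.160494, coefficient = 2
x_5 = 1.5417, f(x_5) = 5.648875, coefficient = 2
x_6 = 1.7500, f(x_6) = 9.378906, coefficient = 2
x_7 = 1.9583, f(x_7) = 14.707758, coefficient = 2
x_8 = 2.1667, f(x_8) = 22.037809, coefficient = 2
x_9 = 2.3750, f(x_9) = 31.816650, coefficient = 2
x_10 = 2.5833, f(x_10) = 44.537085, coefficient = 2
x_11 = 2.7917, f(x_11) = 60.737127, coefficient = 2
x_12 = 3.0000, f(x_12) = 81.000000, coefficient = 1

I ≈ (0.208333/2) × 470.231132 = 48.982410
Exact value: 48.593750
Error: 0.388660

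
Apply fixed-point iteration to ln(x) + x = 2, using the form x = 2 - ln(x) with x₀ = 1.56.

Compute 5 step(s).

Equation: ln(x) + x = 2
Fixed-point form: x = 2 - ln(x)
x₀ = 1.56

x_1 = g(1.560000) = 1.555314
x_2 = g(1.555314) = 1.558322
x_3 = g(1.558322) = 1.556390
x_4 = g(1.556390) = 1.557631
x_5 = g(1.557631) = 1.556834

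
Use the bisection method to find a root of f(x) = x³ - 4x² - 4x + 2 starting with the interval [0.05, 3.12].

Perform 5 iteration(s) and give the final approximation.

f(x) = x³ - 4x² - 4x + 2
Initial interval: [0.05, 3.12]

Iteration 1:
  c_1 = (0.050000 + 3.120000)/2 = 1.585000
  f(c_1) = f(1.585000) = -10.407023
  f(a) × f(c) < 0, new interval: [0.050000, 1.585000]
Iteration 2:
  c_2 = (0.050000 + 1.585000)/2 = 0.817500
  f(c_2) = f(0.817500) = -3.396885
  f(a) × f(c) < 0, new interval: [0.050000, 0.817500]
Iteration 3:
  c_3 = (0.050000 + 0.817500)/2 = 0.433750
  f(c_3) = f(0.433750) = -0.405951
  f(a) × f(c) < 0, new interval: [0.050000, 0.433750]
Iteration 4:
  c_4 = (0.050000 + 0.433750)/2 = 0.241875
  f(c_4) = f(0.241875) = 0.812636
  f(a) × f(c) ≥ 0, new interval: [0.241875, 0.433750]
Iteration 5:
  c_5 = (0.241875 + 0.433750)/2 = 0.337813
  f(c_5) = f(0.337813) = 0.230831
  f(a) × f(c) ≥ 0, new interval: [0.337813, 0.433750]

After 5 iteration(s), the approximation is c_5 = 0.337813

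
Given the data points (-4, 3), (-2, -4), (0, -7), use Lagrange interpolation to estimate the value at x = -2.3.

Lagrange interpolation formula:
P(x) = Σ yᵢ × Lᵢ(x)
where Lᵢ(x) = Π_{j≠i} (x - xⱼ)/(xᵢ - xⱼ)

L_0(-2.3) = (-2.3 - (-2))/(-4 - (-2)) × (-2.3 - 0)/(-4 - 0) = 0.086250
L_1(-2.3) = (-2.3 - (-4))/(-2 - (-4)) × (-2.3 - 0)/(-2 - 0) = 0.977500
L_2(-2.3) = (-2.3 - (-4))/(0 - (-4)) × (-2.3 - (-2))/(0 - (-2)) = -0.063750

P(-2.3) = 3×L_0(-2.3) + (-4)×L_1(-2.3) + (-7)×L_2(-2.3)
P(-2.3) = -3.205000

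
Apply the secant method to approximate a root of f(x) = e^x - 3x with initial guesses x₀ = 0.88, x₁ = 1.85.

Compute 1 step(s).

f(x) = e^x - 3x
x₀ = 0.88, x₁ = 1.85

Secant formula: x_{n+1} = x_n - f(x_n)(x_n - x_{n-1})/(f(x_n) - f(x_{n-1}))

Iteration 1:
  f(0.880000) = -0.229100
  f(1.850000) = 0.809820
  x_2 = 1.850000 - 0.809820×(1.850000 - 0.880000)/(0.809820 - (-0.229100))
       = 1.093902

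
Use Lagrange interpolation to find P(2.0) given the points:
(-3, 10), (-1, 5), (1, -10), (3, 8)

Lagrange interpolation formula:
P(x) = Σ yᵢ × Lᵢ(x)
where Lᵢ(x) = Π_{j≠i} (x - xⱼ)/(xᵢ - xⱼ)

L_0(2.0) = (2.0 - (-1))/(-3 - (-1)) × (2.0 - 1)/(-3 - 1) × (2.0 - 3)/(-3 - 3) = 0.062500
L_1(2.0) = (2.0 - (-3))/(-1 - (-3)) × (2.0 - 1)/(-1 - 1) × (2.0 - 3)/(-1 - 3) = -0.312500
L_2(2.0) = (2.0 - (-3))/(1 - (-3)) × (2.0 - (-1))/(1 - (-1)) × (2.0 - 3)/(1 - 3) = 0.937500
L_3(2.0) = (2.0 - (-3))/(3 - (-3)) × (2.0 - (-1))/(3 - (-1)) × (2.0 - 1)/(3 - 1) = 0.312500

P(2.0) = 10×L_0(2.0) + 5×L_1(2.0) + (-10)×L_2(2.0) + 8×L_3(2.0)
P(2.0) = -7.812500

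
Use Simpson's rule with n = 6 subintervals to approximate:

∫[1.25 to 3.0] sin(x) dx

f(x) = sin(x)
a = 1.25, b = 3.0, n = 6
h = (b - a)/n = 0.291667

Simpson's rule: (h/3)[f(x₀) + 4f(x₁) + 2f(x₂) + ... + f(xₙ)]

x_0 = 1.2500, f(x_0) = 0.948985, coefficient = 1
x_1 = 1.5417, f(x_1) = 0.999576, coefficient = 4
x_2 = 1.8333, f(x_2) = 0.965735, coefficient = 2
x_3 = 2.1250, f(x_3) = 0.850320, coefficient = 4
x_4 = 2.4167, f(x_4) = 0.663080, coefficient = 2
x_5 = 2.7083, f(x_5) = 0.419831, coefficient = 4
x_6 = 3.0000, f(x_6) = 0.141120, coefficient = 1

I ≈ (0.291667/3) × 13.426641 = 1.305368
Exact value: 1.305315
Error: 0.000053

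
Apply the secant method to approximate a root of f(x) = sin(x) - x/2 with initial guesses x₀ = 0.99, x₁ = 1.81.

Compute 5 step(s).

f(x) = sin(x) - x/2
x₀ = 0.99, x₁ = 1.81

Secant formula: x_{n+1} = x_n - f(x_n)(x_n - x_{n-1})/(f(x_n) - f(x_{n-1}))

Iteration 1:
  f(0.990000) = 0.341026
  f(1.810000) = 0.066527
  x_2 = 1.810000 - 0.066527×(1.810000 - 0.990000)/(0.066527 - 0.341026)
       = 2.008733
Iteration 2:
  f(1.810000) = 0.066527
  f(2.008733) = -0.098738
  x_3 = 2.008733 - (-0.098738)×(2.008733 - 1.810000)/(-0.098738 - 0.066527)
       = 1.889999
Iteration 3:
  f(2.008733) = -0.098738
  f(1.889999) = 0.004486
  x_4 = 1.889999 - 0.004486×(1.889999 - 2.008733)/(0.004486 - (-0.098738))
       = 1.895160
Iteration 4:
  f(1.889999) = 0.004486
  f(1.895160) = 0.000274
  x_5 = 1.895160 - 0.000274×(1.895160 - 1.889999)/(0.000274 - 0.004486)
       = 1.895495
Iteration 5:
  f(1.895160) = 0.000274
  f(1.895495) = -0.000001
  x_6 = 1.895495 - (-0.000001)×(1.895495 - 1.895160)/(-0.000001 - 0.000274)
       = 1.895494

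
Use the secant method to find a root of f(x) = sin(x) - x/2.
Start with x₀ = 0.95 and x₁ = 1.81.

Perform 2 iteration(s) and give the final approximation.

f(x) = sin(x) - x/2
x₀ = 0.95, x₁ = 1.81

Secant formula: x_{n+1} = x_n - f(x_n)(x_n - x_{n-1})/(f(x_n) - f(x_{n-1}))

Iteration 1:
  f(0.950000) = 0.338416
  f(1.810000) = 0.066527
  x_2 = 1.810000 - 0.066527×(1.810000 - 0.950000)/(0.066527 - 0.338416)
       = 2.020429
Iteration 2:
  f(1.810000) = 0.066527
  f(2.020429) = -0.109608
  x_3 = 2.020429 - (-0.109608)×(2.020429 - 1.810000)/(-0.109608 - 0.066527)
       = 1.889480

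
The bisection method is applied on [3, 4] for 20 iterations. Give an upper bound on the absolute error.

Bisection error bound: |error| ≤ (b-a)/2^n
|error| ≤ (4 - 3)/2^20 = 1/2^20
|error| ≤ 0.0000009537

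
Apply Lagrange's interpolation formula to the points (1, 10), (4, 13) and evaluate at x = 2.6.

Lagrange interpolation formula:
P(x) = Σ yᵢ × Lᵢ(x)
where Lᵢ(x) = Π_{j≠i} (x - xⱼ)/(xᵢ - xⱼ)

L_0(2.6) = (2.6 - 4)/(1 - 4) = 0.466667
L_1(2.6) = (2.6 - 1)/(4 - 1) = 0.533333

P(2.6) = 10×L_0(2.6) + 13×L_1(2.6)
P(2.6) = 11.600000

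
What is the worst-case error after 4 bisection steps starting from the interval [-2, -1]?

Bisection error bound: |error| ≤ (b-a)/2^n
|error| ≤ (-1 - (-2))/2^4 = 1/2^4
|error| ≤ 0.0625000000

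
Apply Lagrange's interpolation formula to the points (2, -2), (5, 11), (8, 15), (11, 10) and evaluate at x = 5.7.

Lagrange interpolation formula:
P(x) = Σ yᵢ × Lᵢ(x)
where Lᵢ(x) = Π_{j≠i} (x - xⱼ)/(xᵢ - xⱼ)

L_0(5.7) = (5.7 - 5)/(2 - 5) × (5.7 - 8)/(2 - 8) × (5.7 - 11)/(2 - 11) = -0.052673
L_1(5.7) = (5.7 - 2)/(5 - 2) × (5.7 - 8)/(5 - 8) × (5.7 - 11)/(5 - 11) = 0.835241
L_2(5.7) = (5.7 - 2)/(8 - 2) × (5.7 - 5)/(8 - 5) × (5.7 - 11)/(8 - 11) = 0.254204
L_3(5.7) = (5.7 - 2)/(11 - 2) × (5.7 - 5)/(11 - 5) × (5.7 - 8)/(11 - 8) = -0.036772

P(5.7) = (-2)×L_0(5.7) + 11×L_1(5.7) + 15×L_2(5.7) + 10×L_3(5.7)
P(5.7) = 12.738333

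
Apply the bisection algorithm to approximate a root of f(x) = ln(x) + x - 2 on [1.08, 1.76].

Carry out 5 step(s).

f(x) = ln(x) + x - 2
Initial interval: [1.08, 1.76]

Iteration 1:
  c_1 = (1.080000 + 1.760000)/2 = 1.420000
  f(c_1) = f(1.420000) = -0.229343
  f(a) × f(c) ≥ 0, new interval: [1.420000, 1.760000]
Iteration 2:
  c_2 = (1.420000 + 1.760000)/2 = 1.590000
  f(c_2) = f(1.590000) = 0.053734
  f(a) × f(c) < 0, new interval: [1.420000, 1.590000]
Iteration 3:
  c_3 = (1.420000 + 1.590000)/2 = 1.505000
  f(c_3) = f(1.505000) = -0.086207
  f(a) × f(c) ≥ 0, new interval: [1.505000, 1.590000]
Iteration 4:
  c_4 = (1.505000 + 1.590000)/2 = 1.547500
  f(c_4) = f(1.547500) = -0.015859
  f(a) × f(c) ≥ 0, new interval: [1.547500, 1.590000]
Iteration 5:
  c_5 = (1.547500 + 1.590000)/2 = 1.568750
  f(c_5) = f(1.568750) = 0.019029
  f(a) × f(c) < 0, new interval: [1.547500, 1.568750]

After 5 iteration(s), the approximation is c_5 = 1.568750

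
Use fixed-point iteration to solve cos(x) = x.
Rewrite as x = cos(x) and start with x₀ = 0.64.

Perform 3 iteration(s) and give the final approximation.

Equation: cos(x) = x
Fixed-point form: x = cos(x)
x₀ = 0.64

x_1 = g(0.640000) = 0.802096
x_2 = g(0.802096) = 0.695202
x_3 = g(0.695202) = 0.767924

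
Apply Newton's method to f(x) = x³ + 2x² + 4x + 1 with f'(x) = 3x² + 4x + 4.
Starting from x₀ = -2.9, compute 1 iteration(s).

f(x) = x³ + 2x² + 4x + 1
f'(x) = 3x² + 4x + 4
x₀ = -2.9

Newton-Raphson formula: x_{n+1} = x_n - f(x_n)/f'(x_n)

Iteration 1:
  f(-2.900000) = -18.169000
  f'(-2.900000) = 17.630000
  x_1 = -2.900000 - (-18.169000)/17.630000 = -1.869427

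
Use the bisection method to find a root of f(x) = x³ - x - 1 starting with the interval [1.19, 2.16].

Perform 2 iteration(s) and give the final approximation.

f(x) = x³ - x - 1
Initial interval: [1.19, 2.16]

Iteration 1:
  c_1 = (1.190000 + 2.160000)/2 = 1.675000
  f(c_1) = f(1.675000) = 2.024422
  f(a) × f(c) < 0, new interval: [1.190000, 1.675000]
Iteration 2:
  c_2 = (1.190000 + 1.675000)/2 = 1.432500
  f(c_2) = f(1.432500) = 0.507071
  f(a) × f(c) < 0, new interval: [1.190000, 1.432500]

After 2 iteration(s), the approximation is c_2 = 1.432500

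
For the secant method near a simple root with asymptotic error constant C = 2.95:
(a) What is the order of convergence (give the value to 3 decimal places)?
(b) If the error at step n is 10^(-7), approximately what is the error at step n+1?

(a) Secant method has superlinear convergence with order φ = (1+√5)/2 ≈ 1.618.
    This means |e_{n+1}| ≈ C|e_n|^1.618.

(b) With |e_n| = 10^(-7) and C = 2.95:
    |e_{n+1}| ≈ 2.95 × (10^(-7))^1.618 = 2.95 × 10^(-11.33)

(a) ≈ 1.618 (golden ratio); (b) |e_{n+1}| ≈ 1.392e-11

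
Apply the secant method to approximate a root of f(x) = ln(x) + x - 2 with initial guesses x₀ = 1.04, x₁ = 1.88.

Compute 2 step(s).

f(x) = ln(x) + x - 2
x₀ = 1.04, x₁ = 1.88

Secant formula: x_{n+1} = x_n - f(x_n)(x_n - x_{n-1})/(f(x_n) - f(x_{n-1}))

Iteration 1:
  f(1.040000) = -0.920779
  f(1.880000) = 0.511272
  x_2 = 1.880000 - 0.511272×(1.880000 - 1.040000)/(0.511272 - (-0.920779))
       = 1.580103
Iteration 2:
  f(1.880000) = 0.511272
  f(1.580103) = 0.037592
  x_3 = 1.580103 - 0.037592×(1.580103 - 1.880000)/(0.037592 - 0.511272)
       = 1.556302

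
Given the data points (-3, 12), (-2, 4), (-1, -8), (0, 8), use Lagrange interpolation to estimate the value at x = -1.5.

Lagrange interpolation formula:
P(x) = Σ yᵢ × Lᵢ(x)
where Lᵢ(x) = Π_{j≠i} (x - xⱼ)/(xᵢ - xⱼ)

L_0(-1.5) = (-1.5 - (-2))/(-3 - (-2)) × (-1.5 - (-1))/(-3 - (-1)) × (-1.5 - 0)/(-3 - 0) = -0.062500
L_1(-1.5) = (-1.5 - (-3))/(-2 - (-3)) × (-1.5 - (-1))/(-2 - (-1)) × (-1.5 - 0)/(-2 - 0) = 0.562500
L_2(-1.5) = (-1.5 - (-3))/(-1 - (-3)) × (-1.5 - (-2))/(-1 - (-2)) × (-1.5 - 0)/(-1 - 0) = 0.562500
L_3(-1.5) = (-1.5 - (-3))/(0 - (-3)) × (-1.5 - (-2))/(0 - (-2)) × (-1.5 - (-1))/(0 - (-1)) = -0.062500

P(-1.5) = 12×L_0(-1.5) + 4×L_1(-1.5) + (-8)×L_2(-1.5) + 8×L_3(-1.5)
P(-1.5) = -3.500000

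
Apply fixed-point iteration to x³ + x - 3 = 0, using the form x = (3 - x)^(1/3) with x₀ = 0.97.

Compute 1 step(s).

Equation: x³ + x - 3 = 0
Fixed-point form: x = (3 - x)^(1/3)
x₀ = 0.97

x_1 = g(0.970000) = 1.266189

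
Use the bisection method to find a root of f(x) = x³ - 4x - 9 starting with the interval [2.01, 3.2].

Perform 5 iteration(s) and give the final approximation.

f(x) = x³ - 4x - 9
Initial interval: [2.01, 3.2]

Iteration 1:
  c_1 = (2.010000 + 3.200000)/2 = 2.605000
  f(c_1) = f(2.605000) = -1.742405
  f(a) × f(c) ≥ 0, new interval: [2.605000, 3.200000]
Iteration 2:
  c_2 = (2.605000 + 3.200000)/2 = 2.902500
  f(c_2) = f(2.902500) = 3.842129
  f(a) × f(c) < 0, new interval: [2.605000, 2.902500]
Iteration 3:
  c_3 = (2.605000 + 2.902500)/2 = 2.753750
  f(c_3) = f(2.753750) = 0.867069
  f(a) × f(c) < 0, new interval: [2.605000, 2.753750]
Iteration 4:
  c_4 = (2.605000 + 2.753750)/2 = 2.679375
  f(c_4) = f(2.679375) = -0.482132
  f(a) × f(c) ≥ 0, new interval: [2.679375, 2.753750]
Iteration 5:
  c_5 = (2.679375 + 2.753750)/2 = 2.716563
  f(c_5) = f(2.716563) = 0.181198
  f(a) × f(c) < 0, new interval: [2.679375, 2.716563]

After 5 iteration(s), the approximation is c_5 = 2.716563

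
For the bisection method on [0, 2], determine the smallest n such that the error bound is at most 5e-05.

We need (b-a)/2^n ≤ 5e-05
(2 - 0)/2^n ≤ 5e-05
2/2^n ≤ 5e-05
2^n ≥ 40000
n ≥ log₂(40000) = 15.29
n ≥ 16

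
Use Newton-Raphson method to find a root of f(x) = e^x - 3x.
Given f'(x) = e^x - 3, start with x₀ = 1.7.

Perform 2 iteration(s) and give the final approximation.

f(x) = e^x - 3x
f'(x) = e^x - 3
x₀ = 1.7

Newton-Raphson formula: x_{n+1} = x_n - f(x_n)/f'(x_n)

Iteration 1:
  f(1.700000) = 0.373947
  f'(1.700000) = 2.473947
  x_1 = 1.700000 - 0.373947/2.473947 = 1.548846
Iteration 2:
  f(1.548846) = 0.059498
  f'(1.548846) = 1.706036
  x_2 = 1.548846 - 0.059498/1.706036 = 1.513971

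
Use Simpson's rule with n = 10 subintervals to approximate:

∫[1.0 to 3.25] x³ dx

f(x) = x³
a = 1.0, b = 3.25, n = 10
h = (b - a)/n = 0.225000

Simpson's rule: (h/3)[f(x₀) + 4f(x₁) + 2f(x₂) + ... + f(xₙ)]

x_0 = 1.0000, f(x_0) = 1.000000, coefficient = 1
x_1 = 1.2250, f(x_1) = 1.838266, coefficient = 4
x_2 = 1.4500, f(x_2) = 3.048625, coefficient = 2
x_3 = 1.6750, f(x_3) = 4.699422, coefficient = 4
x_4 = 1.9000, f(x_4) = 6.859000, coefficient = 2
x_5 = 2.1250, f(x_5) = 9.595703, coefficient = 4
x_6 = 2.3500, f(x_6) = 12.977875, coefficient = 2
x_7 = 2.5750, f(x_7) = 17.073859, coefficient = 4
x_8 = 2.8000, f(x_8) = 21.952000, coefficient = 2
x_9 = 3.0250, f(x_9) = 27.680641, coefficient = 4
x_10 = 3.2500, f(x_10) = 34.328125, coefficient = 1

I ≈ (0.225000/3) × 368.554688 = 27.641602
Exact value: 27.641602
Error: 0.000000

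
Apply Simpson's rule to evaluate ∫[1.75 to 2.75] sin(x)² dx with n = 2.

f(x) = sin(x)²
a = 1.75, b = 2.75, n = 2
h = (b - a)/n = 0.500000

Simpson's rule: (h/3)[f(x₀) + 4f(x₁) + 2f(x₂) + ... + f(xₙ)]

x_0 = 1.7500, f(x_0) = 0.968228, coefficient = 1
x_1 = 2.2500, f(x_1) = 0.605398, coefficient = 4
x_2 = 2.7500, f(x_2) = 0.145665, coefficient = 1

I ≈ (0.500000/3) × 3.535485 = 0.589248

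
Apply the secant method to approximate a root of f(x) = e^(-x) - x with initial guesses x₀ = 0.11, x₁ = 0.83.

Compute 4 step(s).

f(x) = e^(-x) - x
x₀ = 0.11, x₁ = 0.83

Secant formula: x_{n+1} = x_n - f(x_n)(x_n - x_{n-1})/(f(x_n) - f(x_{n-1}))

Iteration 1:
  f(0.110000) = 0.785834
  f(0.830000) = -0.393951
  x_2 = 0.830000 - (-0.393951)×(0.830000 - 0.110000)/(-0.393951 - 0.785834)
       = 0.589579
Iteration 2:
  f(0.830000) = -0.393951
  f(0.589579) = -0.035019
  x_3 = 0.589579 - (-0.035019)×(0.589579 - 0.830000)/(-0.035019 - (-0.393951))
       = 0.566123
Iteration 3:
  f(0.589579) = -0.035019
  f(0.566123) = 0.001599
  x_4 = 0.566123 - 0.001599×(0.566123 - 0.589579)/(0.001599 - (-0.035019))
       = 0.567147
Iteration 4:
  f(0.566123) = 0.001599
  f(0.567147) = -0.000006
  x_5 = 0.567147 - (-0.000006)×(0.567147 - 0.566123)/(-0.000006 - 0.001599)
       = 0.567143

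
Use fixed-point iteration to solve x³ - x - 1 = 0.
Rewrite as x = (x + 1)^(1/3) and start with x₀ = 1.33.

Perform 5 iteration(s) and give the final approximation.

Equation: x³ - x - 1 = 0
Fixed-point form: x = (x + 1)^(1/3)
x₀ = 1.33

x_1 = g(1.330000) = 1.325721
x_2 = g(1.325721) = 1.324908
x_3 = g(1.324908) = 1.324754
x_4 = g(1.324754) = 1.324725
x_5 = g(1.324725) = 1.324719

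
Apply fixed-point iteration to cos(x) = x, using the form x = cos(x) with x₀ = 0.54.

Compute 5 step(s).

Equation: cos(x) = x
Fixed-point form: x = cos(x)
x₀ = 0.54

x_1 = g(0.540000) = 0.857709
x_2 = g(0.857709) = 0.654172
x_3 = g(0.654172) = 0.793552
x_4 = g(0.793552) = 0.701318
x_5 = g(0.701318) = 0.763993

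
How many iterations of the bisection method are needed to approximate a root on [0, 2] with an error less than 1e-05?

We need (b-a)/2^n ≤ 1e-05
(2 - 0)/2^n ≤ 1e-05
2/2^n ≤ 1e-05
2^n ≥ 200000
n ≥ log₂(200000) = 17.61
n ≥ 18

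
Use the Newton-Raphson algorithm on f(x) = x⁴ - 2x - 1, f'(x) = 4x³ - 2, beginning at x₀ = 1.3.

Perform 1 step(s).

f(x) = x⁴ - 2x - 1
f'(x) = 4x³ - 2
x₀ = 1.3

Newton-Raphson formula: x_{n+1} = x_n - f(x_n)/f'(x_n)

Iteration 1:
  f(1.300000) = -0.743900
  f'(1.300000) = 6.788000
  x_1 = 1.300000 - (-0.743900)/6.788000 = 1.409590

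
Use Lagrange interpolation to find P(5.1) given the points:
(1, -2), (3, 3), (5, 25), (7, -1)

Lagrange interpolation formula:
P(x) = Σ yᵢ × Lᵢ(x)
where Lᵢ(x) = Π_{j≠i} (x - xⱼ)/(xᵢ - xⱼ)

L_0(5.1) = (5.1 - 3)/(1 - 3) × (5.1 - 5)/(1 - 5) × (5.1 - 7)/(1 - 7) = 0.008312
L_1(5.1) = (5.1 - 1)/(3 - 1) × (5.1 - 5)/(3 - 5) × (5.1 - 7)/(3 - 7) = -0.048687
L_2(5.1) = (5.1 - 1)/(5 - 1) × (5.1 - 3)/(5 - 3) × (5.1 - 7)/(5 - 7) = 1.022437
L_3(5.1) = (5.1 - 1)/(7 - 1) × (5.1 - 3)/(7 - 3) × (5.1 - 5)/(7 - 5) = 0.017937

P(5.1) = (-2)×L_0(5.1) + 3×L_1(5.1) + 25×L_2(5.1) + (-1)×L_3(5.1)
P(5.1) = 25.380312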